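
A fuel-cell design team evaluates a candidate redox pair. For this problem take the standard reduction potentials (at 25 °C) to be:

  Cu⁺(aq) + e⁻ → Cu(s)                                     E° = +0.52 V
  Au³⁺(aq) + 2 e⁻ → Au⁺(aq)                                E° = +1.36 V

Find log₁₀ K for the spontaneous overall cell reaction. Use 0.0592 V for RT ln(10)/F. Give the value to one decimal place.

Cathode: Au³⁺/Au⁺; anode: Cu⁺/Cu. E°cell = +0.84 V, n = 2.
log K = nE°cell / 0.0592 = (2)(+0.84) / 0.0592 = 28.4.

28.4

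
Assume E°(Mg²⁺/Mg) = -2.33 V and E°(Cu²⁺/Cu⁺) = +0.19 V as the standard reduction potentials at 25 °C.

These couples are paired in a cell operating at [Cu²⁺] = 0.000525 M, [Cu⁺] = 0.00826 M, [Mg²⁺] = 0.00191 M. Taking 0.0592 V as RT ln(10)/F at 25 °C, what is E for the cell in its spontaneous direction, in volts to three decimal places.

Cu²⁺/Cu⁺ is the cathode (higher E°), Mg²⁺/Mg the anode: E°cell = +0.19 − (-2.33) = +2.52 V, n = 2.
Overall: 2 Cu²⁺(aq) + Mg(s) → 2 Cu⁺(aq) + Mg²⁺(aq)
Q = [Cu⁺]^2·[Mg²⁺] / ([Cu²⁺]^2); log Q = -0.325.
E = E° − (0.0592/n) log Q = +2.52 − (0.0592/2)(-0.325) = +2.530 V.

+2.530 V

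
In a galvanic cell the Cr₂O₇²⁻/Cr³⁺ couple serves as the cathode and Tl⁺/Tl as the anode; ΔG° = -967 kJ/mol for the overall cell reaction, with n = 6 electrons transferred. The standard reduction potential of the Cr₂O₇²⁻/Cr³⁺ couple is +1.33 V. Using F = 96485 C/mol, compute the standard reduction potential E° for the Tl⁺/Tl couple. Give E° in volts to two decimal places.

-0.34 V

E°cell = −ΔG°/(nF) = −(-967×10³)/((6)(96485)) = +1.670 V.
Since Cr₂O₇²⁻/Cr³⁺ is the cathode and Tl⁺/Tl the anode, E°cell = E°(Cr₂O₇²⁻/Cr³⁺) − E°(Tl⁺/Tl).
So E°(Tl⁺/Tl) = E°(Cr₂O₇²⁻/Cr³⁺) − E°cell = (+1.33) − (+1.670) = -0.34 V.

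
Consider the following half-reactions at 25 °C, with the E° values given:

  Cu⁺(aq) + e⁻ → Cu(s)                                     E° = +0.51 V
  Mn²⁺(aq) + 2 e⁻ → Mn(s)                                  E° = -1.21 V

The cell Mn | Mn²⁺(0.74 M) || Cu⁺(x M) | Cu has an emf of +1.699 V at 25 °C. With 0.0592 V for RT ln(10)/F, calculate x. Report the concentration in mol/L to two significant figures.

Cu⁺/Cu is the cathode, Mn²⁺/Mn the anode: E°cell = +1.72 V, n = 2.
Overall reaction: 2 Cu⁺(aq) + Mn(s) → 2 Cu(s) + Mn²⁺(aq); Q = [Mn²⁺]^1/[Cu⁺]^2.
From E = E° − (0.0592/n) log Q: log Q = (E° − E)·n/0.0592 = (+1.72 − (+1.699))·2/0.0592 = 0.7095.
So 2·log[Cu⁺] = 1·log(0.74) − log Q = -0.1308 − (0.7095) = -0.8403; log[Cu⁺] = -0.8403 / 2 = -0.4202; [Cu⁺] = 10^(-0.4202) ≈ 0.38 M.

0.38 M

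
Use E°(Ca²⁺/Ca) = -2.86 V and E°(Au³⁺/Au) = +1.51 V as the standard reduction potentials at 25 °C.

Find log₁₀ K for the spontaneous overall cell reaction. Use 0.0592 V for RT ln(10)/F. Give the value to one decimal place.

442.9

Cathode: Au³⁺/Au; anode: Ca²⁺/Ca. E°cell = +4.37 V, n = 6.
log K = nE°cell / 0.0592 = (6)(+4.37) / 0.0592 = 442.9.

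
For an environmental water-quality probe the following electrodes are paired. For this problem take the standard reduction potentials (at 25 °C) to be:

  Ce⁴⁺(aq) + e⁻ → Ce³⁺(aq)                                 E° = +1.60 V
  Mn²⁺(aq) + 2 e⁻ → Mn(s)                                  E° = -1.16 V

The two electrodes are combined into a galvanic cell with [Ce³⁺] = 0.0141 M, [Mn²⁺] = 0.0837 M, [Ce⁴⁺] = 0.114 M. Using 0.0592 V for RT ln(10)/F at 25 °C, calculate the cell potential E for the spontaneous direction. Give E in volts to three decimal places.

Ce⁴⁺/Ce³⁺ is the cathode (higher E°), Mn²⁺/Mn the anode: E°cell = +1.60 − (-1.16) = +2.76 V, n = 2.
Overall: 2 Ce⁴⁺(aq) + Mn(s) → 2 Ce³⁺(aq) + Mn²⁺(aq)
Q = [Ce³⁺]^2·[Mn²⁺] / ([Ce⁴⁺]^2); log Q = -2.893.
E = E° − (0.0592/n) log Q = +2.76 − (0.0592/2)(-2.893) = +2.846 V.

+2.846 V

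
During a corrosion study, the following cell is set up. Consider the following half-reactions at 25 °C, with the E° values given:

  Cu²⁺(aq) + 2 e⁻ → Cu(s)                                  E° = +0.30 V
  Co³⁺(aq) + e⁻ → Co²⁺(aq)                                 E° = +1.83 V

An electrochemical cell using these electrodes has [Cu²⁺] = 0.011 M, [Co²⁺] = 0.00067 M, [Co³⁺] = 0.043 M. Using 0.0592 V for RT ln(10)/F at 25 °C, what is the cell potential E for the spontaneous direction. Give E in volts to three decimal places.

Co³⁺/Co²⁺ is the cathode (higher E°), Cu²⁺/Cu the anode: E°cell = +1.83 − (+0.30) = +1.53 V, n = 2.
Overall: 2 Co³⁺(aq) + Cu(s) → 2 Co²⁺(aq) + Cu²⁺(aq)
Q = [Co²⁺]^2·[Cu²⁺] / ([Co³⁺]^2); log Q = -5.573.
E = E° − (0.0592/n) log Q = +1.53 − (0.0592/2)(-5.573) = +1.695 V.

+1.695 V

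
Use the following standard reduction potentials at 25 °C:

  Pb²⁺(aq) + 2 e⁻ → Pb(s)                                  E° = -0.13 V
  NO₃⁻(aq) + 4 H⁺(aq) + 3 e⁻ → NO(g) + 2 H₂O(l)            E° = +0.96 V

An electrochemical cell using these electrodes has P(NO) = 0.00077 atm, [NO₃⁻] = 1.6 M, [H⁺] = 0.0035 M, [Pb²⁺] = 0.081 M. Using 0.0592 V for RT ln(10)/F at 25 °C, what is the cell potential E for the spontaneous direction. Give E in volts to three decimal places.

NO₃⁻/NO is the cathode (higher E°), Pb²⁺/Pb the anode: E°cell = +0.96 − (-0.13) = +1.09 V, n = 6.
Overall: 2 NO₃⁻(aq) + 8 H⁺(aq) + 3 Pb(s) → 2 NO(g) + 4 H₂O(l) + 3 Pb²⁺(aq)
Q = P(NO)^2·[Pb²⁺]^3 / ([NO₃⁻]^2·[H⁺]^8); log Q = 9.738.
E = E° − (0.0592/n) log Q = +1.09 − (0.0592/6)(9.738) = +0.994 V.

+0.994 V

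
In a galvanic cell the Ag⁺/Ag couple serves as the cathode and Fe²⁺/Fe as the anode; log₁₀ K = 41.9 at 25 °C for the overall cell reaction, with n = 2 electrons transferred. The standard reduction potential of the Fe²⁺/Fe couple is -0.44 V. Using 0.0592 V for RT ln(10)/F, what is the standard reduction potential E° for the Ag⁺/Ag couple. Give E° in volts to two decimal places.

E°cell = (0.0592/n)·log K = (0.0592/2)(41.9) = +1.240 V.
Since Ag⁺/Ag is the cathode and Fe²⁺/Fe the anode, E°cell = E°(Ag⁺/Ag) − E°(Fe²⁺/Fe).
So E°(Ag⁺/Ag) = E°cell + E°(Fe²⁺/Fe) = +1.240 + (-0.44) = +0.80 V.

+0.80 V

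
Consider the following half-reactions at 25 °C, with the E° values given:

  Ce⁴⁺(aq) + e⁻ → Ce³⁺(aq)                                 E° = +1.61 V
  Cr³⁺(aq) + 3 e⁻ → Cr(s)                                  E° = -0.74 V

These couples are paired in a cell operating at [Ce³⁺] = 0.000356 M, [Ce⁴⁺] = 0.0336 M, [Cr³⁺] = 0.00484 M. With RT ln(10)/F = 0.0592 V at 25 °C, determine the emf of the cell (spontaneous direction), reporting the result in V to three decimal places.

+2.513 V

Ce⁴⁺/Ce³⁺ is the cathode (higher E°), Cr³⁺/Cr the anode: E°cell = +1.61 − (-0.74) = +2.35 V, n = 3.
Overall: 3 Ce⁴⁺(aq) + Cr(s) → 3 Ce³⁺(aq) + Cr³⁺(aq)
Q = [Ce³⁺]^3·[Cr³⁺] / ([Ce⁴⁺]^3); log Q = -8.240.
E = E° − (0.0592/n) log Q = +2.35 − (0.0592/3)(-8.240) = +2.513 V.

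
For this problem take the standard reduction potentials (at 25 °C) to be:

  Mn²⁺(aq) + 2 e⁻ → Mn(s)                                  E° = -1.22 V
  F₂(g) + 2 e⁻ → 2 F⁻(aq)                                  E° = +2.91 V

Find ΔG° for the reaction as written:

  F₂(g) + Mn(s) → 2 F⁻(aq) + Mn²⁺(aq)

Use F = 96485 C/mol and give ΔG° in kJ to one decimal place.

As written, F₂/F⁻ is reduced (cathode) and Mn²⁺/Mn is oxidised (anode), so E°cell = (+2.91) − (-1.22) = +4.13 V.
Balancing electrons gives n = 2.
ΔG° = −nFE° = −(2)(96485)(+4.13) = -796,966 J = -797.0 kJ.

-797.0 kJ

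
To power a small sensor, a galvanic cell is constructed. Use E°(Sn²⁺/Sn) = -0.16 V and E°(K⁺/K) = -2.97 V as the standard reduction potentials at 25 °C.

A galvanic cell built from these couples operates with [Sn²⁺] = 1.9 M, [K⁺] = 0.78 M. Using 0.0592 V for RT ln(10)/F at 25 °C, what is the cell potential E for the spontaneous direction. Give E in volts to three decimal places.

Sn²⁺/Sn is the cathode (higher E°), K⁺/K the anode: E°cell = -0.16 − (-2.97) = +2.81 V, n = 2.
Overall: Sn²⁺(aq) + 2 K(s) → Sn(s) + 2 K⁺(aq)
Q = [K⁺]^2 / ([Sn²⁺]); log Q = -0.495.
E = E° − (0.0592/n) log Q = +2.81 − (0.0592/2)(-0.495) = +2.825 V.

+2.825 V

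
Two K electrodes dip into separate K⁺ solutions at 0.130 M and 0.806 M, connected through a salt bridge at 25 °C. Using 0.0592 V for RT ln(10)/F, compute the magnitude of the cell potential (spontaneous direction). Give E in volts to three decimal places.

For a concentration cell E°cell = 0. The 0.806 M side is the cathode (reduction is favoured where [K⁺] is higher).
With n = 1, E = −(0.0592/1) log([K⁺]ₐₙ/[K⁺]꜀ₐₜ) = −(0.0592/1) log(0.13/0.806) = −(0.0592/1)(-0.792) = +0.047 V.

+0.047 V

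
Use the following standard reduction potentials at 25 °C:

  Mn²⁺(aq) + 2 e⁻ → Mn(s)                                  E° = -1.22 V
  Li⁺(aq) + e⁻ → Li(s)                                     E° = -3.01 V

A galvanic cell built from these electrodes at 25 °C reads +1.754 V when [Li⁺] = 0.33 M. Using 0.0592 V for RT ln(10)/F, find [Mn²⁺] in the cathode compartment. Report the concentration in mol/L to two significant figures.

0.0066 M

Mn²⁺/Mn is the cathode, Li⁺/Li the anode: E°cell = +1.79 V, n = 2.
Overall reaction: Mn²⁺(aq) + 2 Li(s) → Mn(s) + 2 Li⁺(aq); Q = [Li⁺]^2/[Mn²⁺]^1.
From E = E° − (0.0592/n) log Q: log Q = (E° − E)·n/0.0592 = (+1.79 − (+1.754))·2/0.0592 = 1.2162.
So 1·log[Mn²⁺] = 2·log(0.33) − log Q = -0.9630 − (1.2162) = -2.1792; [Mn²⁺] = 10^(-2.1792) ≈ 0.0066 M.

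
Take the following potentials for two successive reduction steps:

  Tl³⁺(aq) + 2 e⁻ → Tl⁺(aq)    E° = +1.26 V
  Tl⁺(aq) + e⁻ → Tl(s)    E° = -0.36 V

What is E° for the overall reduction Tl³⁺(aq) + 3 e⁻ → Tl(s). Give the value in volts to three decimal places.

Since ΔG° = −nFE° is additive over sequential reductions, n₃E°₃ = n₁E°₁ + n₂E°₂.
E°₃ = (2×+1.26 + 1×-0.36) / 3 = (+2.160) / 3 = +0.720 V.
E° values themselves are not directly additive — weighting by electron count is essential.

+0.720 V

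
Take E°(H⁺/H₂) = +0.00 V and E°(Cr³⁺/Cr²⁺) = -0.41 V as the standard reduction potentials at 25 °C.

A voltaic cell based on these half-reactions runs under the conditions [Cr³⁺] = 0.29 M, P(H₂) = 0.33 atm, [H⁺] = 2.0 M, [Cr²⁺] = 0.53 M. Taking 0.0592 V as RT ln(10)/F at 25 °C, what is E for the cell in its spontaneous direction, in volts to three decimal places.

+0.458 V

H⁺/H₂ is the cathode (higher E°), Cr³⁺/Cr²⁺ the anode: E°cell = +0.00 − (-0.41) = +0.41 V, n = 2.
Overall: 2 H⁺(aq) + 2 Cr²⁺(aq) → H₂(g) + 2 Cr³⁺(aq)
Q = P(H₂)·[Cr³⁺]^2 / ([H⁺]^2·[Cr²⁺]^2); log Q = -1.607.
E = E° − (0.0592/n) log Q = +0.41 − (0.0592/2)(-1.607) = +0.458 V.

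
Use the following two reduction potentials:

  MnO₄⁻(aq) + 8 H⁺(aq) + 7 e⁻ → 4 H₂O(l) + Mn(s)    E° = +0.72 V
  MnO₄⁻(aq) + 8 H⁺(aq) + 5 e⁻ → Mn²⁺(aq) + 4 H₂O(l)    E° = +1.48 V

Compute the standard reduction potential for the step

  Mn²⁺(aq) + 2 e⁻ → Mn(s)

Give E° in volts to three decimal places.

-1.180 V

Sequential free energies add, so n₃E°₃ = n₁E°₁ + n₂E°₂.
With n₃ = 7, and the known step contributing 5×(+1.48) V, the unknown satisfies 2·E° = 7×(+0.72) − 5×(+1.48) = -2.360.
E° = -2.360 / 2 = -1.180 V.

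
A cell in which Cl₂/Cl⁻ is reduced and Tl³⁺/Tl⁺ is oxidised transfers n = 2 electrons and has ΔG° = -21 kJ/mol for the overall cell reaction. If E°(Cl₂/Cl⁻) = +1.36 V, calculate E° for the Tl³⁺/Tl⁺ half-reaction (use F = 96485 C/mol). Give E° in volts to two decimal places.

E°cell = −ΔG°/(nF) = −(-21×10³)/((2)(96485)) = +0.109 V.
Since Cl₂/Cl⁻ is the cathode and Tl³⁺/Tl⁺ the anode, E°cell = E°(Cl₂/Cl⁻) − E°(Tl³⁺/Tl⁺).
So E°(Tl³⁺/Tl⁺) = E°(Cl₂/Cl⁻) − E°cell = (+1.36) − (+0.109) = +1.25 V.

+1.25 V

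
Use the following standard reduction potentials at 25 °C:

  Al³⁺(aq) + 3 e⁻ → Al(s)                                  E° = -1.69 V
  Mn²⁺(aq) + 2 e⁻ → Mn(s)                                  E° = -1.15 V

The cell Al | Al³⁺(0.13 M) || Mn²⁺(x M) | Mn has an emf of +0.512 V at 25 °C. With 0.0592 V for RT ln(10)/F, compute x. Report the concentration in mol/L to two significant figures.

0.029 M

Mn²⁺/Mn is the cathode, Al³⁺/Al the anode: E°cell = +0.54 V, n = 6.
Overall reaction: 3 Mn²⁺(aq) + 2 Al(s) → 3 Mn(s) + 2 Al³⁺(aq); Q = [Al³⁺]^2/[Mn²⁺]^3.
From E = E° − (0.0592/n) log Q: log Q = (E° − E)·n/0.0592 = (+0.54 − (+0.512))·6/0.0592 = 2.8378.
So 3·log[Mn²⁺] = 2·log(0.13) − log Q = -1.7721 − (2.8378) = -4.6099; log[Mn²⁺] = -4.6099 / 3 = -1.5366; [Mn²⁺] = 10^(-1.5366) ≈ 0.029 M.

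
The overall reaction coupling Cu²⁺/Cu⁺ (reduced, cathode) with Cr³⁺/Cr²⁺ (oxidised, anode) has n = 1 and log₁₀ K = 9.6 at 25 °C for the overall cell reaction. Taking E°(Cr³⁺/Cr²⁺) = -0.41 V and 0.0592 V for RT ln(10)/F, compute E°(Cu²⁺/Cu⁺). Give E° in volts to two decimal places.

+0.16 V

E°cell = (0.0592/n)·log K = (0.0592/1)(9.6) = +0.568 V.
Since Cu²⁺/Cu⁺ is the cathode and Cr³⁺/Cr²⁺ the anode, E°cell = E°(Cu²⁺/Cu⁺) − E°(Cr³⁺/Cr²⁺).
So E°(Cu²⁺/Cu⁺) = E°cell + E°(Cr³⁺/Cr²⁺) = +0.568 + (-0.41) = +0.16 V.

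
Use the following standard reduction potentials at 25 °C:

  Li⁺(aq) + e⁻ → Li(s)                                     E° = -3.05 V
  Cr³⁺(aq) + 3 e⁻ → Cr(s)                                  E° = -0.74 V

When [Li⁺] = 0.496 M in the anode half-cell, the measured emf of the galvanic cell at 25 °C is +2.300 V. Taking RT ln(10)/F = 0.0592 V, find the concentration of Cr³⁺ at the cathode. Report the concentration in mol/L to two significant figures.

Cr³⁺/Cr is the cathode, Li⁺/Li the anode: E°cell = +2.31 V, n = 3.
Overall reaction: Cr³⁺(aq) + 3 Li(s) → Cr(s) + 3 Li⁺(aq); Q = [Li⁺]^3/[Cr³⁺]^1.
From E = E° − (0.0592/n) log Q: log Q = (E° − E)·n/0.0592 = (+2.31 − (+2.300))·3/0.0592 = 0.5068.
So 1·log[Cr³⁺] = 3·log(0.496) − log Q = -0.9136 − (0.5068) = -1.4204; [Cr³⁺] = 10^(-1.4204) ≈ 0.038 M.

0.038 M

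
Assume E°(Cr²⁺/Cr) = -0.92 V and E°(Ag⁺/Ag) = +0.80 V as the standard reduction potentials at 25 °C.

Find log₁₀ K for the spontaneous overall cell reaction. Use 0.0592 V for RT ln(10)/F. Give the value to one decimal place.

58.1

Cathode: Ag⁺/Ag; anode: Cr²⁺/Cr. E°cell = +1.72 V, n = 2.
log K = nE°cell / 0.0592 = (2)(+1.72) / 0.0592 = 58.1.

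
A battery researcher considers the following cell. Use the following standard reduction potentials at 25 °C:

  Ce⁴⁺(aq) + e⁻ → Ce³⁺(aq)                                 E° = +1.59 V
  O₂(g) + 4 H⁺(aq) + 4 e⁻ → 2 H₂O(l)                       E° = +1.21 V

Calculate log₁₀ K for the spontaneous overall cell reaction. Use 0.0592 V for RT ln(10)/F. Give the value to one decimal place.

25.7

Cathode: Ce⁴⁺/Ce³⁺; anode: O₂/H₂O. E°cell = +0.38 V, n = 4.
log K = nE°cell / 0.0592 = (4)(+0.38) / 0.0592 = 25.7.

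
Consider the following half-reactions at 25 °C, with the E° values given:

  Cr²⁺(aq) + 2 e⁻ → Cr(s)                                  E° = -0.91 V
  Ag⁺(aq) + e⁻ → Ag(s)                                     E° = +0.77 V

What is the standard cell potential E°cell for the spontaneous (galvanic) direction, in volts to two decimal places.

The Ag⁺/Ag couple has the higher reduction potential, so it is the cathode; Cr²⁺/Cr is oxidised at the anode.
E°cell = E°(cathode) − E°(anode) = (+0.77) − (-0.91) = +1.68 V.

+1.68 V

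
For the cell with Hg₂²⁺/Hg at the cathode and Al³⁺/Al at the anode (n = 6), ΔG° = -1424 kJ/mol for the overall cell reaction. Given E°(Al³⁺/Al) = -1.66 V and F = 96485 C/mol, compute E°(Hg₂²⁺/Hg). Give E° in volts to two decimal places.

E°cell = −ΔG°/(nF) = −(-1424×10³)/((6)(96485)) = +2.460 V.
Since Hg₂²⁺/Hg is the cathode and Al³⁺/Al the anode, E°cell = E°(Hg₂²⁺/Hg) − E°(Al³⁺/Al).
So E°(Hg₂²⁺/Hg) = E°cell + E°(Al³⁺/Al) = +2.460 + (-1.66) = +0.80 V.

+0.80 V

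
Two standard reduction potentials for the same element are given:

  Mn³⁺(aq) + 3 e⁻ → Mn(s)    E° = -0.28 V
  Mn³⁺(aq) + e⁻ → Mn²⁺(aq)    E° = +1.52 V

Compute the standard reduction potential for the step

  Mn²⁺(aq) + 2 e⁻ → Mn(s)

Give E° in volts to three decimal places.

-1.180 V

Sequential free energies add, so n₃E°₃ = n₁E°₁ + n₂E°₂.
With n₃ = 3, and the known step contributing 1×(+1.52) V, the unknown satisfies 2·E° = 3×(-0.28) − 1×(+1.52) = -2.360.
E° = -2.360 / 2 = -1.180 V.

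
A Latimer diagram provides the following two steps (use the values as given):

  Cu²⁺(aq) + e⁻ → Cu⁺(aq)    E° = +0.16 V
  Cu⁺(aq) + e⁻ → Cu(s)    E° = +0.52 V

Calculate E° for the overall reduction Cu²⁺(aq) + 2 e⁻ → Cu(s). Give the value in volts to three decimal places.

+0.340 V

Since ΔG° = −nFE° is additive over sequential reductions, n₃E°₃ = n₁E°₁ + n₂E°₂.
E°₃ = (1×+0.16 + 1×+0.52) / 2 = (+0.680) / 2 = +0.340 V.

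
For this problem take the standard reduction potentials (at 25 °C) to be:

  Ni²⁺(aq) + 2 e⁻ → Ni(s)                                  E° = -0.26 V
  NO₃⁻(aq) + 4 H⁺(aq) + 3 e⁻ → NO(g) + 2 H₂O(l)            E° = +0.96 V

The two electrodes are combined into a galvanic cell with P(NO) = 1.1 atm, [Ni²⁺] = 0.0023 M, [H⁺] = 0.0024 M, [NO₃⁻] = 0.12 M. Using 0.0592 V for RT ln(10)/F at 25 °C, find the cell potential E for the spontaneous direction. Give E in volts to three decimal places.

+1.072 V

NO₃⁻/NO is the cathode (higher E°), Ni²⁺/Ni the anode: E°cell = +0.96 − (-0.26) = +1.22 V, n = 6.
Overall: 2 NO₃⁻(aq) + 8 H⁺(aq) + 3 Ni(s) → 2 NO(g) + 4 H₂O(l) + 3 Ni²⁺(aq)
Q = P(NO)^2·[Ni²⁺]^3 / ([NO₃⁻]^2·[H⁺]^8); log Q = 14.968.
E = E° − (0.0592/n) log Q = +1.22 − (0.0592/6)(14.968) = +1.072 V.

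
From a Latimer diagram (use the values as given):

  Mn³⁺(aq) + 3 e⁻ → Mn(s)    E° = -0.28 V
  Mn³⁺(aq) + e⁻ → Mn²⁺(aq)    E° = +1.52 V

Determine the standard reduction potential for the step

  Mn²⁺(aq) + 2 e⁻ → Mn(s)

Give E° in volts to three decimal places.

Sequential free energies add, so n₃E°₃ = n₁E°₁ + n₂E°₂.
With n₃ = 3, and the known step contributing 1×(+1.52) V, the unknown satisfies 2·E° = 3×(-0.28) − 1×(+1.52) = -2.360.
E° = -2.360 / 2 = -1.180 V.

-1.180 V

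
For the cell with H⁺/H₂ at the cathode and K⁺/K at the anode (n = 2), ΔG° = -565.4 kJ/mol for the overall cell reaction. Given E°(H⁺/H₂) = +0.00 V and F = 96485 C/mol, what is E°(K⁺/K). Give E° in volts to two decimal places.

E°cell = −ΔG°/(nF) = −(-565.4×10³)/((2)(96485)) = +2.930 V.
Since H⁺/H₂ is the cathode and K⁺/K the anode, E°cell = E°(H⁺/H₂) − E°(K⁺/K).
So E°(K⁺/K) = E°(H⁺/H₂) − E°cell = (+0.00) − (+2.930) = -2.93 V.

-2.93 V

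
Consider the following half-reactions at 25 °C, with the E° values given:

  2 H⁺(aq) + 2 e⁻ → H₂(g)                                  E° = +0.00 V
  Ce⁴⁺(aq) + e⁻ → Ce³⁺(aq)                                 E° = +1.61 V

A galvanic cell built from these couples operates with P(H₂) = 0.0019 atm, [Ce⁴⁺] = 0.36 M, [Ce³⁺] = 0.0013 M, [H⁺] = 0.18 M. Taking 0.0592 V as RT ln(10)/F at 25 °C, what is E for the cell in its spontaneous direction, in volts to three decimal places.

+1.718 V

Ce⁴⁺/Ce³⁺ is the cathode (higher E°), H⁺/H₂ the anode: E°cell = +1.61 − (+0.00) = +1.61 V, n = 2.
Overall: 2 Ce⁴⁺(aq) + H₂(g) → 2 Ce³⁺(aq) + 2 H⁺(aq)
Q = [Ce³⁺]^2·[H⁺]^2 / ([Ce⁴⁺]^2·P(H₂)); log Q = -3.653.
E = E° − (0.0592/n) log Q = +1.61 − (0.0592/2)(-3.653) = +1.718 V.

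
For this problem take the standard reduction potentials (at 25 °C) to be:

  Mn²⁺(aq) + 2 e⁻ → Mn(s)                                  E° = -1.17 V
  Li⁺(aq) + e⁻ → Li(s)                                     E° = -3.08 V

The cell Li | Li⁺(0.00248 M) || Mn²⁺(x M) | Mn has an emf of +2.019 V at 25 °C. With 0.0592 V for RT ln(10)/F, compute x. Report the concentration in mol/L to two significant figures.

Mn²⁺/Mn is the cathode, Li⁺/Li the anode: E°cell = +1.91 V, n = 2.
Overall reaction: Mn²⁺(aq) + 2 Li(s) → Mn(s) + 2 Li⁺(aq); Q = [Li⁺]^2/[Mn²⁺]^1.
From E = E° − (0.0592/n) log Q: log Q = (E° − E)·n/0.0592 = (+1.91 − (+2.019))·2/0.0592 = -3.6824.
So 1·log[Mn²⁺] = 2·log(0.00248) − log Q = -5.2111 − (-3.6824) = -1.5287; [Mn²⁺] = 10^(-1.5287) ≈ 0.030 M.

0.030 M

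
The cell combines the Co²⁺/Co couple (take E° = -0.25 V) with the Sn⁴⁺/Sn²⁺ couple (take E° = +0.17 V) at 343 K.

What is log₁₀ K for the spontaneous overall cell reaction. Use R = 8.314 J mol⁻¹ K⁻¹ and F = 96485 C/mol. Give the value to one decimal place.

12.3

Cathode: Sn⁴⁺/Sn²⁺; anode: Co²⁺/Co. E°cell = (+0.17) − (-0.25) = +0.42 V, with n = 2.
ΔG° = −nFE° = −RT ln K, so ln K = nFE°/(RT) = (2)(96485)(+0.42) / ((8.314)(343)) = 28.421.
log₁₀ K = 28.421 / ln 10 = 12.3.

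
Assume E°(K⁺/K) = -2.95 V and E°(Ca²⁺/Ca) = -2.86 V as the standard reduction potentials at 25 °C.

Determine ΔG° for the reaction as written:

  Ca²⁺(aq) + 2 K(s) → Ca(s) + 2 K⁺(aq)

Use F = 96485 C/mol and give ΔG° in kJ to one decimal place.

-17.4 kJ

As written, Ca²⁺/Ca is reduced (cathode) and K⁺/K is oxidised (anode), so E°cell = (-2.86) − (-2.95) = +0.09 V.
Balancing electrons gives n = 2.
ΔG° = −nFE° = −(2)(96485)(+0.09) = -17,367 J = -17.4 kJ.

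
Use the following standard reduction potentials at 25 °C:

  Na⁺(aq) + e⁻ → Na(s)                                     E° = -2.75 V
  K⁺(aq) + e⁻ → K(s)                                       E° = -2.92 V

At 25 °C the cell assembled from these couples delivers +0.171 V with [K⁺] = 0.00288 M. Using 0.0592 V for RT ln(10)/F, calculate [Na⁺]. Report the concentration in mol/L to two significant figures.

Na⁺/Na is the cathode, K⁺/K the anode: E°cell = +0.17 V, n = 1.
Overall reaction: Na⁺(aq) + K(s) → Na(s) + K⁺(aq); Q = [K⁺]^1/[Na⁺]^1.
From E = E° − (0.0592/n) log Q: log Q = (E° − E)·n/0.0592 = (+0.17 − (+0.171))·1/0.0592 = -0.0169.
So 1·log[Na⁺] = 1·log(0.00288) − log Q = -2.5406 − (-0.0169) = -2.5237; [Na⁺] = 10^(-2.5237) ≈ 0.0030 M.

0.0030 M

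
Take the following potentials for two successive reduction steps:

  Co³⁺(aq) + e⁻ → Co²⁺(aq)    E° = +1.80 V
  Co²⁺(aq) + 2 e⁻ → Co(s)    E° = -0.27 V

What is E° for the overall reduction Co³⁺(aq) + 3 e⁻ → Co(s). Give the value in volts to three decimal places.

Standard free energies of sequential steps add: ΔG°₃ = ΔG°₁ + ΔG°₂, so n₃E°₃ = n₁E°₁ + n₂E°₂.
E°₃ = (1×+1.80 + 2×-0.27) / 3 = (+1.260) / 3 = +0.420 V.
Simply averaging or adding the two E° values would be wrong; the electron-weighted sum is required.

+0.420 V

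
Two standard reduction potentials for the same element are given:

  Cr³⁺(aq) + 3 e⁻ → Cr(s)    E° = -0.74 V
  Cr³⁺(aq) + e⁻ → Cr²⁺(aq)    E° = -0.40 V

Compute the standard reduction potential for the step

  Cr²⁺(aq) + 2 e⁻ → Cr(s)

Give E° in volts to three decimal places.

Sequential free energies add, so n₃E°₃ = n₁E°₁ + n₂E°₂.
With n₃ = 3, and the known step contributing 1×(-0.40) V, the unknown satisfies 2·E° = 3×(-0.74) − 1×(-0.40) = -1.820.
E° = -1.820 / 2 = -0.910 V.

-0.910 V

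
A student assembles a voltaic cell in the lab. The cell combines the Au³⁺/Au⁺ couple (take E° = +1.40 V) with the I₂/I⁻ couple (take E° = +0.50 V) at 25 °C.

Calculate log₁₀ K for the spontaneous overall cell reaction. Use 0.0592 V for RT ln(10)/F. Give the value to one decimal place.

30.4

Cathode: Au³⁺/Au⁺; anode: I₂/I⁻. E°cell = +0.90 V, n = 2.
log K = nE°cell / 0.0592 = (2)(+0.90) / 0.0592 = 30.4.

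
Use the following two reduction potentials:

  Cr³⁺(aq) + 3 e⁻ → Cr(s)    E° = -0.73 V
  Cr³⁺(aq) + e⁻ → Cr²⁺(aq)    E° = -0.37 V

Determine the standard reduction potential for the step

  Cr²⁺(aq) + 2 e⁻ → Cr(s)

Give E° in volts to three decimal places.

-0.910 V

Sequential free energies add, so n₃E°₃ = n₁E°₁ + n₂E°₂.
With n₃ = 3, and the known step contributing 1×(-0.37) V, the unknown satisfies 2·E° = 3×(-0.73) − 1×(-0.37) = -1.820.
E° = -1.820 / 2 = -0.910 V.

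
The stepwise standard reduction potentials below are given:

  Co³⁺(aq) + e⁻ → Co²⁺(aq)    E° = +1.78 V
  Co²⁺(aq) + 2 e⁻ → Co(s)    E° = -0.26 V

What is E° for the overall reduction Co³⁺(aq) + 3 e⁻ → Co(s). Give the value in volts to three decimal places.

Standard free energies of sequential steps add: ΔG°₃ = ΔG°₁ + ΔG°₂, so n₃E°₃ = n₁E°₁ + n₂E°₂.
E°₃ = (1×+1.78 + 2×-0.26) / 3 = (+1.260) / 3 = +0.420 V.
E° values themselves are not directly additive — weighting by electron count is essential.

+0.420 V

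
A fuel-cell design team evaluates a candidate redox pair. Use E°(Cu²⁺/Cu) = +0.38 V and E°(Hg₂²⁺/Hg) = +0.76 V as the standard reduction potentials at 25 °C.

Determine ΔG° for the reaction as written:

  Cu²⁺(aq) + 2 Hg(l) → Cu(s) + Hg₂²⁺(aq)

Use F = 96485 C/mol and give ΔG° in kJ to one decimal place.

As written, Cu²⁺/Cu is reduced (cathode) and Hg₂²⁺/Hg is oxidised (anode), so E°cell = (+0.38) − (+0.76) = -0.38 V.
Balancing electrons gives n = 2.
ΔG° = −nFE° = −(2)(96485)(-0.38) = 73,329 J = +73.3 kJ.

+73.3 kJ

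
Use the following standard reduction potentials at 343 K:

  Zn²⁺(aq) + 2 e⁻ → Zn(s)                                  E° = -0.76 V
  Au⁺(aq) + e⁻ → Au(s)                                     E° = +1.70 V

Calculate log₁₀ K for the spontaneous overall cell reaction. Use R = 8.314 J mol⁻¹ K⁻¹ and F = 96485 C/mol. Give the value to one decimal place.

Cathode: Au⁺/Au; anode: Zn²⁺/Zn. E°cell = (+1.70) − (-0.76) = +2.46 V, with n = 2.
ΔG° = −nFE° = −RT ln K, so ln K = nFE°/(RT) = (2)(96485)(+2.46) / ((8.314)(343)) = 166.464.
log₁₀ K = 166.464 / ln 10 = 72.3.

72.3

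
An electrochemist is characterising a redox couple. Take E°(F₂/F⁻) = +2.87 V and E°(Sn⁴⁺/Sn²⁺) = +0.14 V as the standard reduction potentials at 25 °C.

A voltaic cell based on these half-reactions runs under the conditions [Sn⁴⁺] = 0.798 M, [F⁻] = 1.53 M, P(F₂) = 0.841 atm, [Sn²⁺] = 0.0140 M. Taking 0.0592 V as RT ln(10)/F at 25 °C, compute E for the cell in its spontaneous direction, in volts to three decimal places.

F₂/F⁻ is the cathode (higher E°), Sn⁴⁺/Sn²⁺ the anode: E°cell = +2.87 − (+0.14) = +2.73 V, n = 2.
Overall: F₂(g) + Sn²⁺(aq) → 2 F⁻(aq) + Sn⁴⁺(aq)
Q = [F⁻]^2·[Sn⁴⁺] / (P(F₂)·[Sn²⁺]); log Q = 2.200.
E = E° − (0.0592/n) log Q = +2.73 − (0.0592/2)(2.200) = +2.665 V.

+2.665 V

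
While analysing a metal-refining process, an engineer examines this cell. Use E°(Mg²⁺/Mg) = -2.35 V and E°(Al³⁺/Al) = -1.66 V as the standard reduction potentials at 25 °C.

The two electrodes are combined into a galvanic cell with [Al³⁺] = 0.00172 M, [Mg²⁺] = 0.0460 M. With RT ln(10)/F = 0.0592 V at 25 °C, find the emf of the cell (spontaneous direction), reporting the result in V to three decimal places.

+0.675 V

Al³⁺/Al is the cathode (higher E°), Mg²⁺/Mg the anode: E°cell = -1.66 − (-2.35) = +0.69 V, n = 6.
Overall: 2 Al³⁺(aq) + 3 Mg(s) → 2 Al(s) + 3 Mg²⁺(aq)
Q = [Mg²⁺]^3 / ([Al³⁺]^2); log Q = 1.517.
E = E° − (0.0592/n) log Q = +0.69 − (0.0592/6)(1.517) = +0.675 V.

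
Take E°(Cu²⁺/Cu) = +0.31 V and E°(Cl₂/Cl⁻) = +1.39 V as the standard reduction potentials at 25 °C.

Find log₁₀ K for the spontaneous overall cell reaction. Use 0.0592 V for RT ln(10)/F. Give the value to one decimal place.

36.5

Cathode: Cl₂/Cl⁻; anode: Cu²⁺/Cu. E°cell = +1.08 V, n = 2.
log K = nE°cell / 0.0592 = (2)(+1.08) / 0.0592 = 36.5.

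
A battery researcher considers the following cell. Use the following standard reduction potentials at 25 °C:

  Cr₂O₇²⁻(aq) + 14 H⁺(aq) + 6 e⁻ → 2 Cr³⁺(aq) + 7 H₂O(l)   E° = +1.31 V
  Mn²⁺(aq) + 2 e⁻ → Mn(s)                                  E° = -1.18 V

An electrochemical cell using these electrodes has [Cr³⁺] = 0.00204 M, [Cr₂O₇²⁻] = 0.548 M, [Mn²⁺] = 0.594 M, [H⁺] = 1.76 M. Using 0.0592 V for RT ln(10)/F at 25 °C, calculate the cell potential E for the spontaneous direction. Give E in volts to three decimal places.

+2.581 V

Cr₂O₇²⁻/Cr³⁺ is the cathode (higher E°), Mn²⁺/Mn the anode: E°cell = +1.31 − (-1.18) = +2.49 V, n = 6.
Overall: Cr₂O₇²⁻(aq) + 14 H⁺(aq) + 3 Mn(s) → 2 Cr³⁺(aq) + 7 H₂O(l) + 3 Mn²⁺(aq)
Q = [Cr³⁺]^2·[Mn²⁺]^3 / ([Cr₂O₇²⁻]·[H⁺]^14); log Q = -9.235.
E = E° − (0.0592/n) log Q = +2.49 − (0.0592/6)(-9.235) = +2.581 V.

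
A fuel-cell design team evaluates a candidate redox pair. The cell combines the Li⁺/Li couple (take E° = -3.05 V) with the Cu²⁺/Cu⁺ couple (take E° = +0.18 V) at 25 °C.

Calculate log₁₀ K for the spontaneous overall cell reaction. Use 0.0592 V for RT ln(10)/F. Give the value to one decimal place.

Cathode: Cu²⁺/Cu⁺; anode: Li⁺/Li. E°cell = +3.23 V, n = 1.
log K = nE°cell / 0.0592 = (1)(+3.23) / 0.0592 = 54.6.

54.6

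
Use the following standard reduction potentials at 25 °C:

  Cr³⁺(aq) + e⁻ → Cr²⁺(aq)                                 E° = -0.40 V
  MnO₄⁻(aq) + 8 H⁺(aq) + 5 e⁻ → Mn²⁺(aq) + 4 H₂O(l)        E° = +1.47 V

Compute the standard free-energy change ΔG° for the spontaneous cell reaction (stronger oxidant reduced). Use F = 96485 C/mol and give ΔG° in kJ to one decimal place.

-902.1 kJ

MnO₄⁻/Mn²⁺ (E° = +1.47 V) is the cathode; Cr³⁺/Cr²⁺ (E° = -0.40 V) is the anode, so E°cell = +1.87 V.
Balancing electrons gives n = 5 (lcm of 5 and 1).
ΔG° = −nFE° = −(5)(96485)(+1.87) = -902,135 J = -902.1 kJ.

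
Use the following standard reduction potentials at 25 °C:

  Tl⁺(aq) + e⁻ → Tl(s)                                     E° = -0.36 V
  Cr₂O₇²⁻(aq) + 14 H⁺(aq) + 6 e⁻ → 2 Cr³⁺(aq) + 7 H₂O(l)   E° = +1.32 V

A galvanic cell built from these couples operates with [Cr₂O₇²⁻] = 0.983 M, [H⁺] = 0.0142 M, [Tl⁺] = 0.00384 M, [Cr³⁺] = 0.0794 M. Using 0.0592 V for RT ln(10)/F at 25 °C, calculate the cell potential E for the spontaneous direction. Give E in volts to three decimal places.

Cr₂O₇²⁻/Cr³⁺ is the cathode (higher E°), Tl⁺/Tl the anode: E°cell = +1.32 − (-0.36) = +1.68 V, n = 6.
Overall: Cr₂O₇²⁻(aq) + 14 H⁺(aq) + 6 Tl(s) → 2 Cr³⁺(aq) + 7 H₂O(l) + 6 Tl⁺(aq)
Q = [Cr³⁺]^2·[Tl⁺]^6 / ([Cr₂O₇²⁻]·[H⁺]^14); log Q = 9.181.
E = E° − (0.0592/n) log Q = +1.68 − (0.0592/6)(9.181) = +1.589 V.

+1.589 V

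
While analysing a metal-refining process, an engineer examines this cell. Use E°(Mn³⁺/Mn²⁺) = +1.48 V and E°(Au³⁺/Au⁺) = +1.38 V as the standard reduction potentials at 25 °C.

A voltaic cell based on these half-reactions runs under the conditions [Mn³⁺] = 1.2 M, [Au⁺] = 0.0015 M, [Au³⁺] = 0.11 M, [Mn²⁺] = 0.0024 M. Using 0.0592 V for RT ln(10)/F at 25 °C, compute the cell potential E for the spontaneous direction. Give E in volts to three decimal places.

+0.205 V

Mn³⁺/Mn²⁺ is the cathode (higher E°), Au³⁺/Au⁺ the anode: E°cell = +1.48 − (+1.38) = +0.10 V, n = 2.
Overall: 2 Mn³⁺(aq) + Au⁺(aq) → 2 Mn²⁺(aq) + Au³⁺(aq)
Q = [Mn²⁺]^2·[Au³⁺] / ([Mn³⁺]^2·[Au⁺]); log Q = -3.533.
E = E° − (0.0592/n) log Q = +0.10 − (0.0592/2)(-3.533) = +0.205 V.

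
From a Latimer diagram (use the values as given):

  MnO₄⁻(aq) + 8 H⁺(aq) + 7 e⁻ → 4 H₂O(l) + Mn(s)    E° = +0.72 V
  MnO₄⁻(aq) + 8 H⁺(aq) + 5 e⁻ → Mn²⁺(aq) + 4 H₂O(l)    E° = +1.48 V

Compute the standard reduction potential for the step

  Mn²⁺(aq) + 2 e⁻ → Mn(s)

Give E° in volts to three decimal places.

Sequential free energies add, so n₃E°₃ = n₁E°₁ + n₂E°₂.
With n₃ = 7, and the known step contributing 5×(+1.48) V, the unknown satisfies 2·E° = 7×(+0.72) − 5×(+1.48) = -2.360.
E° = -2.360 / 2 = -1.180 V.

-1.180 V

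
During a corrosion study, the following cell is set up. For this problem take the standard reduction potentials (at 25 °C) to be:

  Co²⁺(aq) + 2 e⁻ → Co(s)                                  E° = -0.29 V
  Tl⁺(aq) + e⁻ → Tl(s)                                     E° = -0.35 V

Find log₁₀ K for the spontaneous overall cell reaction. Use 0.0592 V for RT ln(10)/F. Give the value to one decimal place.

2.0

Cathode: Co²⁺/Co; anode: Tl⁺/Tl. E°cell = +0.06 V, n = 2.
log K = nE°cell / 0.0592 = (2)(+0.06) / 0.0592 = 2.0.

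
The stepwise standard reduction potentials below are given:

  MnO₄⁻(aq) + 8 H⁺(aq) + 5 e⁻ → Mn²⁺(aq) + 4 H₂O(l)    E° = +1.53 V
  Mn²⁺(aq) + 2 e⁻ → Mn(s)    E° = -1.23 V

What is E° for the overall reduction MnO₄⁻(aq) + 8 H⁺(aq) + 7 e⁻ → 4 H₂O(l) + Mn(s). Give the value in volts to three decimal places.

+0.741 V

Since ΔG° = −nFE° is additive over sequential reductions, n₃E°₃ = n₁E°₁ + n₂E°₂.
E°₃ = (5×+1.53 + 2×-1.23) / 7 = (+5.190) / 7 = +0.741 V.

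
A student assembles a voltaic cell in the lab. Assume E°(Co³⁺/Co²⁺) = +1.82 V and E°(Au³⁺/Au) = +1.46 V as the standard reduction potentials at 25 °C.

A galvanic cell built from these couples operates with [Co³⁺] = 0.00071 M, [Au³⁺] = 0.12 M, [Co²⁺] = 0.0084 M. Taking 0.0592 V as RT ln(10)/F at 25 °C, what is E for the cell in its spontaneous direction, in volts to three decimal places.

Co³⁺/Co²⁺ is the cathode (higher E°), Au³⁺/Au the anode: E°cell = +1.82 − (+1.46) = +0.36 V, n = 3.
Overall: 3 Co³⁺(aq) + Au(s) → 3 Co²⁺(aq) + Au³⁺(aq)
Q = [Co²⁺]^3·[Au³⁺] / ([Co³⁺]^3); log Q = 2.298.
E = E° − (0.0592/n) log Q = +0.36 − (0.0592/3)(2.298) = +0.315 V.

+0.315 V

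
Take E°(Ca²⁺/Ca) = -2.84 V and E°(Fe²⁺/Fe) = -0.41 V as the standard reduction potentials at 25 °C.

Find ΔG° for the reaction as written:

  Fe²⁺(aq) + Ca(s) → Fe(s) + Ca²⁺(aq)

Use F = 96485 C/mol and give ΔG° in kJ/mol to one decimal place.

-468.9 kJ/mol

As written, Fe²⁺/Fe is reduced (cathode) and Ca²⁺/Ca is oxidised (anode), so E°cell = (-0.41) − (-2.84) = +2.43 V.
Balancing electrons gives n = 2.
ΔG° = −nFE° = −(2)(96485)(+2.43) = -468,917 J = -468.9 kJ/mol.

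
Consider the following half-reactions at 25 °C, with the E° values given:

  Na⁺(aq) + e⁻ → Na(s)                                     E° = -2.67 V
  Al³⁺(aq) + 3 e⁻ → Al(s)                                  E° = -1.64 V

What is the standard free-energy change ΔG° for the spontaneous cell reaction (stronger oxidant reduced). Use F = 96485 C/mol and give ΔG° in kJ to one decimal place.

-298.1 kJ

Al³⁺/Al (E° = -1.64 V) is the cathode; Na⁺/Na (E° = -2.67 V) is the anode, so E°cell = +1.03 V.
Balancing electrons gives n = 3 (lcm of 3 and 1).
ΔG° = −nFE° = −(3)(96485)(+1.03) = -298,139 J = -298.1 kJ.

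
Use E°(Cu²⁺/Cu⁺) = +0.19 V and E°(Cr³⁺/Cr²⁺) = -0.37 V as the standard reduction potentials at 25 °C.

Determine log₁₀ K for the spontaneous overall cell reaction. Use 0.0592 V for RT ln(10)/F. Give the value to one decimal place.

Cathode: Cu²⁺/Cu⁺; anode: Cr³⁺/Cr²⁺. E°cell = +0.56 V, n = 1.
log K = nE°cell / 0.0592 = (1)(+0.56) / 0.0592 = 9.5.

9.5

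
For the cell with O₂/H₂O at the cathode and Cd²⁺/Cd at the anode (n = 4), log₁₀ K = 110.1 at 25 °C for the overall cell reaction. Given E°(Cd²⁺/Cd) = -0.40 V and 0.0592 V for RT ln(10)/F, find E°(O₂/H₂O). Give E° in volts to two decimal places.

E°cell = (0.0592/n)·log K = (0.0592/4)(110.1) = +1.629 V.
Since O₂/H₂O is the cathode and Cd²⁺/Cd the anode, E°cell = E°(O₂/H₂O) − E°(Cd²⁺/Cd).
So E°(O₂/H₂O) = E°cell + E°(Cd²⁺/Cd) = +1.629 + (-0.40) = +1.23 V.

+1.23 V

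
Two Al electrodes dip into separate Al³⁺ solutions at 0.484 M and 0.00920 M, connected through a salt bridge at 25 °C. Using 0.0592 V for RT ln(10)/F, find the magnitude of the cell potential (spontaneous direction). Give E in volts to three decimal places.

For a concentration cell E°cell = 0. The 0.484 M side is the cathode (reduction is favoured where [Al³⁺] is higher).
With n = 3, E = −(0.0592/3) log([Al³⁺]ₐₙ/[Al³⁺]꜀ₐₜ) = −(0.0592/3) log(0.0092/0.484) = −(0.0592/3)(-1.721) = +0.034 V.

+0.034 V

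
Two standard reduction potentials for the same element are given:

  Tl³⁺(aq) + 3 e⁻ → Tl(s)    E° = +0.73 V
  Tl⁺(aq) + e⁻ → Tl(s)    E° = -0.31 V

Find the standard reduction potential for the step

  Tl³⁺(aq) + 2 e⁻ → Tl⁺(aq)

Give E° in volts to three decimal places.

Sequential free energies add, so n₃E°₃ = n₁E°₁ + n₂E°₂.
With n₃ = 3, and the known step contributing 1×(-0.31) V, the unknown satisfies 2·E° = 3×(+0.73) − 1×(-0.31) = +2.500.
E° = +2.500 / 2 = +1.250 V.

+1.250 V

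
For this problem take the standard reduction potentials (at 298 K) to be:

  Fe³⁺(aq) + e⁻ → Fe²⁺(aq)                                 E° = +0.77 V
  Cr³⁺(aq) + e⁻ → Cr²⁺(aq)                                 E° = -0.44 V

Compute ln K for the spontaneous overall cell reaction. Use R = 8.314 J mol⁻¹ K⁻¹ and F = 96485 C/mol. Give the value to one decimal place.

47.1

Cathode: Fe³⁺/Fe²⁺; anode: Cr³⁺/Cr²⁺. E°cell = (+0.77) − (-0.44) = +1.21 V, with n = 1.
ΔG° = −nFE° = −RT ln K, so ln K = nFE°/(RT) = (1)(96485)(+1.21) / ((8.314)(298)) = 47.121.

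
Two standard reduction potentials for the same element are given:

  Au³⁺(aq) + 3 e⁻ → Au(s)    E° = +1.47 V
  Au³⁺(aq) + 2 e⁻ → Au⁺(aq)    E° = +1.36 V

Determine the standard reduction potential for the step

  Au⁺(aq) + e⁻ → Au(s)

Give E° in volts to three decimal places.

Sequential free energies add, so n₃E°₃ = n₁E°₁ + n₂E°₂.
With n₃ = 3, and the known step contributing 2×(+1.36) V, the unknown satisfies 1·E° = 3×(+1.47) − 2×(+1.36) = +1.690.
E° = +1.690 / 1 = +1.690 V.

+1.690 V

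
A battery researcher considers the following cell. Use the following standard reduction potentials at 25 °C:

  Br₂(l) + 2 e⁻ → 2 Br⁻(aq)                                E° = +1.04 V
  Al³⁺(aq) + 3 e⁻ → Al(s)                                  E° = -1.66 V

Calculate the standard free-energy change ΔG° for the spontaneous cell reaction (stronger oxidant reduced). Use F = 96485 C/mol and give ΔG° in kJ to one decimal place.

Br₂/Br⁻ (E° = +1.04 V) is the cathode; Al³⁺/Al (E° = -1.66 V) is the anode, so E°cell = +2.70 V.
Balancing electrons gives n = 6 (lcm of 2 and 3).
ΔG° = −nFE° = −(6)(96485)(+2.70) = -1,563,057 J = -1563.1 kJ.

-1563.1 kJ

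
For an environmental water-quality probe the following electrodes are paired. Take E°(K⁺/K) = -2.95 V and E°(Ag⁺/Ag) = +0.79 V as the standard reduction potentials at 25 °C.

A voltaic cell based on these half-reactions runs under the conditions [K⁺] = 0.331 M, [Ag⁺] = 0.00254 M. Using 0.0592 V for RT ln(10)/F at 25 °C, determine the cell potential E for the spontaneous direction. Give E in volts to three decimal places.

+3.615 V

Ag⁺/Ag is the cathode (higher E°), K⁺/K the anode: E°cell = +0.79 − (-2.95) = +3.74 V, n = 1.
Overall: Ag⁺(aq) + K(s) → Ag(s) + K⁺(aq)
Q = [K⁺] / ([Ag⁺]); log Q = 2.115.
E = E° − (0.0592/n) log Q = +3.74 − (0.0592/1)(2.115) = +3.615 V.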